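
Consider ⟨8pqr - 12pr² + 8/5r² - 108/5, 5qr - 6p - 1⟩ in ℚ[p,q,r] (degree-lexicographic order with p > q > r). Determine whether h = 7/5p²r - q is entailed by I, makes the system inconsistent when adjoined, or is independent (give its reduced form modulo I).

7/5p²r - q is independent of I; its normal form modulo I is 7/5p²r - q.

First compute the reduced Gröbner basis of I by Buchberger's algorithm.
f_1 = 8pqr - 12pr² + 8/5r² - 108/5, LT = pqr.
f_2 = 5qr - 6p - 1, LT = qr.

S(f_1,f_2): lcm = pqr. S = -3/2pr² + 6/5p² + ⅕r² + ⅕p - 27/10.
  reduce S modulo (f_1, f_2):
  remainder -3/2pr² + 6/5p² + ⅕r² + ⅕p - 27/10 ≠ 0; add k_3 = -3/2pr² + 6/5p² + ⅕r² + ⅕p - 27/10 to the basis.

S(f_1,k_3): lcm = pqr². S = -3/2pr³ + ⅘p²q + 2/15qr² + ⅕r³ + 2/15pq - 9/5q - 27/10r.
  reduce S modulo (f_1, f_2, k_3):
  remainder ⅘p²q - 6/5p²r + 2/15pq - 1/25pr - 9/5q + 2/75r ≠ 0; add k_4 = ⅘p²q - 6/5p²r + 2/15pq - 1/25pr - 9/5q + 2/75r to the basis.

The other S-polynomials (S(f_2,k_3), S(f_1,k_4), S(f_2,k_4), S(k_3,k_4)) all reduce to 0 modulo the current basis, so we have a Gröbner basis.
Inter-reduce: drop elements whose leading term is divisible by another's, tail-reduce, and make monic.
Reduced Gröbner basis: {p²q - 3/2p²r + ⅙pq - 1/20pr - 9/4q + 1/30r, pr² - ⅘p² - 2/15r² - 2/15p + 9/5, qr - 6/5p - ⅕}.
Label its elements g_1 = p²q - 3/2p²r + ⅙pq - 1/20pr - 9/4q + 1/30r, g_2 = pr² - ⅘p² - 2/15r² - 2/15p + 9/5, g_3 = qr - 6/5p - ⅕.

Reduce h = 7/5p²r - q modulo G:
  leading term p²r: no divisor's leading term divides it; move 7/5p²r to the remainder.
  leading term q: no divisor's leading term divides it; move -q to the remainder.
  normal form = 7/5p²r - q.
The normal form is nonzero, so h ∉ I. Since h minus its normal form lies in I, I + (h) = I + (n) where n = 7/5p²r - q; decide whether this ideal is the whole ring.
Run Buchberger on G together with n (pairs among the g_i already reduce to 0 since G is a Gröbner basis):
g_1 = p²q - 3/2p²r + ⅙pq - 1/20pr - 9/4q + 1/30r, LT = p²q.
g_2 = pr² - ⅘p² - 2/15r² - 2/15p + 9/5, LT = pr².
g_3 = qr - 6/5p - ⅕, LT = qr.
n = 7/5p²r - q, LT = p²r.

S(g_1,n): lcm = p²qr. S = -3/2p²r² + ⅙pqr - 1/20pr² + 5/7q² - 9/4qr + 1/30r².
  reduce S modulo (g_1, g_2, g_3, n):
  remainder -6/5p³ - ⅕p² + 5/7q² ≠ 0; add m_5 = -6/5p³ - ⅕p² + 5/7q² to the basis.

S(g_2,n): lcm = p²r². S = -⅘p³ - 2/15pr² - 2/15p² + 5/7qr + 9/5p.
  reduce S modulo (g_1, g_2, g_3, n, m_5):
  remainder -8/75p² - 10/21q² - 4/225r² + 4157/1575p + 67/175 ≠ 0; add m_6 = -8/75p² - 10/21q² - 4/225r² + 4157/1575p + 67/175 to the basis.

S(g_1,m_5): lcm = p³q. S = -3/2p³r - 1/20p²r + 25/42q³ - 9/4pq + 1/30pr.
  reduce S modulo (g_1, g_2, g_3, n, m_5, m_6):
  remainder 25/42q³ - 93/28pq + 1/30pr - 1/28q ≠ 0; add m_7 = 25/42q³ - 93/28pq + 1/30pr - 1/28q to the basis.

S(g_2,m_5): lcm = p³r². S = -⅘p⁴ - 3/10p²r² + 25/42q²r² - 2/15p³ + 9/5p².
  reduce S modulo (g_1, g_2, g_3, n, m_5, m_6, m_7):
  remainder -10/21pq² - 2325/196q² - 31/70r² + 128923/1960p + 55967/5880 ≠ 0; add m_8 = -10/21pq² - 2325/196q² - 31/70r² + 128923/1960p + 55967/5880 to the basis.

S(g_2,m_6): lcm = p²r². S = -125/28q²r² - ⅙r⁴ - ⅘p³ + 6891/280pr² - 2/15p² + 201/56r² + 9/5p.
  reduce S modulo (g_1, g_2, g_3, n, m_5, m_6, m_7, m_8):
  remainder -⅙r⁴ - 10025/168q² + 261/56r² + 37077/112p + 349/112 ≠ 0; add m_9 = -⅙r⁴ - 10025/168q² + 261/56r² + 37077/112p + 349/112 to the basis.

S(n,m_6): lcm = p²r. S = -125/28q²r - ⅙r³ + 4157/168pr - 5/7q + 201/56r.
  reduce S modulo (g_1, g_2, g_3, n, m_5, m_6, m_7, m_8, m_9):
  remainder -⅙r³ - 75/14pq + 4157/168pr - 45/28q + 201/56r ≠ 0; add m_10 = -⅙r³ - 75/14pq + 4157/168pr - 45/28q + 201/56r to the basis.

The other S-polynomials (S(g_1,g_2), S(g_1,g_3), S(g_2,g_3), S(g_3,n), S(g_3,m_5), S(n,m_5), S(g_1,m_6), S(g_3,m_6), S(m_5,m_6), S(g_1,m_7), S(g_2,m_7), S(g_3,m_7), S(n,m_7), S(m_5,m_7), S(m_6,m_7), S(g_1,m_8), S(g_2,m_8), S(g_3,m_8), S(n,m_8), S(m_5,m_8), S(m_6,m_8), S(m_7,m_8), S(g_1,m_9), S(g_2,m_9), S(g_3,m_9), S(n,m_9), S(m_5,m_9), S(m_6,m_9), S(m_7,m_9), S(m_8,m_9), S(g_1,m_10), S(g_2,m_10), S(g_3,m_10), S(n,m_10), S(m_5,m_10), S(m_6,m_10), S(m_7,m_10), S(m_8,m_10), S(m_9,m_10)) all reduce to 0 modulo the current basis, so we have a Gröbner basis.
Inter-reduce: drop elements whose leading term is divisible by another's, tail-reduce, and make monic.
Reduced Gröbner basis: {pq² + 1395/56q² + 93/100r² - 386769/2800p - 55967/2800, pr² + 25/7q² - 279/14p - 15/14, q³ - 279/50pq + 7/125pr - 3/50q, r³ + 225/7pq - 4157/28pr + 135/14q - 603/28r, p² + 125/28q² + ⅙r² - 4157/168p - 201/56, qr - 6/5p - ⅕}.
The reduced Gröbner basis of I + (h) is {pq² + 1395/56q² + 93/100r² - 386769/2800p - 55967/2800, pr² + 25/7q² - 279/14p - 15/14, q³ - 279/50pq + 7/125pr - 3/50q, r³ + 225/7pq - 4157/28pr + 135/14q - 603/28r, p² + 125/28q² + ⅙r² - 4157/168p - 201/56, qr - 6/5p - ⅕} ≠ {1}, a proper ideal, so the enlarged system stays consistent: h is independent of I, with normal form 7/5p²r - q.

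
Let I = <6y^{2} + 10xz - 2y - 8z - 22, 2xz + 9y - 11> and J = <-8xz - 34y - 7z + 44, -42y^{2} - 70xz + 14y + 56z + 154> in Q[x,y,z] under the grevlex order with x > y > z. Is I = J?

Since reduced Gröbner bases are canonical representatives of ideals under a given ordering, it suffices to compute and compare them.
Buchberger on the first generating set:
f_1 = 6y^{2} + 10xz - 2y - 8z - 22, LT = y^{2}.
f_2 = 2xz + 9y - 11, LT = xz.

The S-polynomials (S(f_1,f_2)) all reduce to 0 modulo the current basis, so we have a Gröbner basis.
Inter-reduce: drop elements whose leading term is divisible by another's, tail-reduce, and make monic.
Reduced Gröbner basis: {y^{2} - \tfrac{47}{6}y - \tfrac{4}{3}z + \tfrac{11}{2}, xz + \tfrac{9}{2}y - \tfrac{11}{2}}.

Buchberger on the second generating set:
h_1 = -8xz - 34y - 7z + 44, LT = xz.
h_2 = -42y^{2} - 70xz + 14y + 56z + 154, LT = y^{2}.

The S-polynomials (S(h_1,h_2)) all reduce to 0 modulo the current basis, so we have a Gröbner basis.
Inter-reduce: drop elements whose leading term is divisible by another's, tail-reduce, and make monic.
Reduced Gröbner basis: {y^{2} - \tfrac{89}{12}y - \tfrac{67}{24}z + \tfrac{11}{2}, xz + \tfrac{17}{4}y + \tfrac{7}{8}z - \tfrac{11}{2}}.

These differ, so the ideals are not equal.

No, the ideals differ.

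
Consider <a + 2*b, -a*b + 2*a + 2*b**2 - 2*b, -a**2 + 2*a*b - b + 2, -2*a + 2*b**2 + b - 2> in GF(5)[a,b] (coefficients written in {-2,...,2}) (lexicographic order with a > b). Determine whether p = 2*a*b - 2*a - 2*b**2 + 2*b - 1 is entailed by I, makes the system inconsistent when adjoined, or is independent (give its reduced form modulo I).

Adjoining 2*a*b - 2*a - 2*b**2 + 2*b - 1 makes the ideal the whole ring: the system is inconsistent.

First compute the reduced Gröbner basis of I by Buchberger's algorithm.
f_1 = a + 2*b, LT = a.
f_2 = -a*b + 2*a + 2*b**2 - 2*b, LT = a*b.
f_3 = -a**2 + 2*a*b - b + 2, LT = a**2.
f_4 = -2*a + 2*b**2 + b - 2, LT = a.

S(f_1,f_2): lcm = a*b. S = 2*a - b**2 - 2*b.
  leading term a: subtract (2)·f_1 from 2*a - b**2 - 2*b → -b**2 - b
  leading term b**2: no divisor's leading term divides it; move -b**2 to the remainder.
  leading term b: no divisor's leading term divides it; move -b to the remainder.
  remainder -b**2 - b ≠ 0; add h_5 = -b**2 - b to the basis.

S(f_1,f_3): lcm = a**2. S = -a*b - b + 2.
  leading term a*b: subtract (-b)·f_1 from -a*b - b + 2 → 2*b**2 - b + 2
  leading term b**2: subtract (-2)·h_5 from 2*b**2 - b + 2 → 2*b + 2
  leading term b: no divisor's leading term divides it; move 2*b to the remainder.
  leading term 1: no divisor's leading term divides it; move 2 to the remainder.
  remainder 2*b + 2 ≠ 0; add h_6 = 2*b + 2 to the basis.

S(f_1,f_4): lcm = a. S = b**2 - 1.
  leading term b**2: subtract (-1)·h_5 from b**2 - 1 → -b - 1
  leading term b: subtract (2)·h_6 from -b - 1 → 0
  remainder 0.

S(f_2,f_3): lcm = a**2*b. S = -2*a**2 + 2*a*b - b**2 + 2*b.
  leading term a**2: subtract (-2*a)·f_1 from -2*a**2 + 2*a*b - b**2 + 2*b → a*b - b**2 + 2*b
  leading term a*b: subtract (b)·f_1 from a*b - b**2 + 2*b → 2*b**2 + 2*b
  leading term b**2: subtract (-2)·h_5 from 2*b**2 + 2*b → 0
  remainder 0.

S(f_2,f_4): lcm = a*b. S = -2*a + b**3 + b**2 + b.
  leading term a: subtract (-2)·f_1 from -2*a + b**3 + b**2 + b → b**3 + b**2
  leading term b**3: subtract (-b)·h_5 from b**3 + b**2 → 0
  remainder 0.

S(f_3,f_4): lcm = a**2. S = a*b**2 + a*b - a + b - 2.
  leading term a*b**2: subtract (b**2)·f_1 from a*b**2 + a*b - a + b - 2 → a*b - a - 2*b**3 + b - 2
  leading term a*b: subtract (b)·f_1 from a*b - a - 2*b**3 + b - 2 → -a - 2*b**3 - 2*b**2 + b - 2
  leading term a: subtract (-1)·f_1 from -a - 2*b**3 - 2*b**2 + b - 2 → -2*b**3 - 2*b**2 - 2*b - 2
  leading term b**3: subtract (2*b)·h_5 from -2*b**3 - 2*b**2 - 2*b - 2 → -2*b - 2
  leading term b: subtract (-1)·h_6 from -2*b - 2 → 0
  remainder 0.

S(f_1,h_5): leading monomials are coprime, so the S-polynomial reduces to 0 (Buchberger's first criterion).
S(f_2,h_5): lcm = a*b**2. S = 2*a*b - 2*b**3 + 2*b**2.
  leading term a*b: subtract (2*b)·f_1 from 2*a*b - 2*b**3 + 2*b**2 → -2*b**3 - 2*b**2
  leading term b**3: subtract (2*b)·h_5 from -2*b**3 - 2*b**2 → 0
  remainder 0.

S(f_3,h_5): leading monomials are coprime, so the S-polynomial reduces to 0 (Buchberger's first criterion).
S(f_4,h_5): leading monomials are coprime, so the S-polynomial reduces to 0 (Buchberger's first criterion).
S(f_1,h_6): leading monomials are coprime, so the S-polynomial reduces to 0 (Buchberger's first criterion).
S(f_2,h_6): lcm = a*b. S = 2*a - 2*b**2 + 2*b.
  leading term a: subtract (2)·f_1 from 2*a - 2*b**2 + 2*b → -2*b**2 - 2*b
  leading term b**2: subtract (2)·h_5 from -2*b**2 - 2*b → 0
  remainder 0.

S(f_3,h_6): leading monomials are coprime, so the S-polynomial reduces to 0 (Buchberger's first criterion).
S(f_4,h_6): leading monomials are coprime, so the S-polynomial reduces to 0 (Buchberger's first criterion).
S(h_5,h_6): lcm = b**2. S = 0.
  remainder 0.

Every S-polynomial of the final basis reduces to 0, so we have a Gröbner basis.
Inter-reduce: drop elements whose leading term is divisible by another's, tail-reduce, and make monic.
Reduced Gröbner basis: {a - 2, b + 1}.
Label its elements g_1 = a - 2, g_2 = b + 1.

Reduce p = 2*a*b - 2*a - 2*b**2 + 2*b - 1 modulo G:
  leading term a*b: subtract (2*b)·g_1 from 2*a*b - 2*a - 2*b**2 + 2*b - 1 → -2*a - 2*b**2 + b - 1
  leading term a: subtract (-2)·g_1 from -2*a - 2*b**2 + b - 1 → -2*b**2 + b
  leading term b**2: subtract (-2*b)·g_2 from -2*b**2 + b → -2*b
  leading term b: subtract (-2)·g_2 from -2*b → 2
  leading term 1: no divisor's leading term divides it; move 2 to the remainder.
  normal form = 2.
The normal form is nonzero, so p ∉ I. Since p minus its normal form lies in I, I + (p) = I + (r) where r = 2; decide whether this ideal is the whole ring.
Here r = 2 is a nonzero constant, hence a unit: 1 ∈ I + (p), the Gröbner basis of I + (p) is {1}, and the enlarged system has no common solution — adjoining p is inconsistent.

The remainder on division by a Gröbner basis is unique — it is the normal form.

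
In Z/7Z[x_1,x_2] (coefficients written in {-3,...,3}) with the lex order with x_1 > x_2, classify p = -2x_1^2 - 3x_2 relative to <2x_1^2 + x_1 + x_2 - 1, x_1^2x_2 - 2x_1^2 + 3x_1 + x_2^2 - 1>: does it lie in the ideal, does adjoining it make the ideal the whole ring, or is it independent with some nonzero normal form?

First compute the reduced Gröbner basis of I by Buchberger's algorithm.
f_1 = 2x_1^2 + x_1 + x_2 - 1, LT = x_1^2.
f_2 = x_1^2x_2 - 2x_1^2 + 3x_1 + x_2^2 - 1, LT = x_1^2x_2.

S(f_1,f_2): lcm = x_1^2x_2. S = 2x_1^2 - 3x_1x_2 - 3x_1 + 3x_2^2 + 3x_2 + 1.
  leading term x_1^2: subtract (1)·f_1 from 2x_1^2 - 3x_1x_2 - 3x_1 + 3x_2^2 + 3x_2 + 1 → -3x_1x_2 + 3x_1 + 3x_2^2 + 2x_2 + 2
  leading term x_1x_2: no divisor's leading term divides it; move -3x_1x_2 to the remainder.
  leading term x_1: no divisor's leading term divides it; move 3x_1 to the remainder.
  leading term x_2^2: no divisor's leading term divides it; move 3x_2^2 to the remainder.
  leading term x_2: no divisor's leading term divides it; move 2x_2 to the remainder.
  leading term 1: no divisor's leading term divides it; move 2 to the remainder.
  remainder -3x_1x_2 + 3x_1 + 3x_2^2 + 2x_2 + 2 ≠ 0; add h_3 = -3x_1x_2 + 3x_1 + 3x_2^2 + 2x_2 + 2 to the basis.

S(f_1,h_3): lcm = x_1^2x_2. S = x_1^2 + x_1x_2^2 + 3x_1 - 3x_2^2 + 3x_2.
  leading term x_1^2: subtract (-3)·f_1 from x_1^2 + x_1x_2^2 + 3x_1 - 3x_2^2 + 3x_2 → x_1x_2^2 - x_1 - 3x_2^2 - x_2 - 3
  leading term x_1x_2^2: subtract (2x_2)·h_3 from x_1x_2^2 - x_1 - 3x_2^2 - x_2 - 3 → x_1x_2 - x_1 + x_2^3 + 2x_2 - 3
  leading term x_1x_2: subtract (2)·h_3 from x_1x_2 - x_1 + x_2^3 + 2x_2 - 3 → x_2^3 + x_2^2 - 2x_2
  leading term x_2^3: no divisor's leading term divides it; move x_2^3 to the remainder.
  leading term x_2^2: no divisor's leading term divides it; move x_2^2 to the remainder.
  leading term x_2: no divisor's leading term divides it; move -2x_2 to the remainder.
  remainder x_2^3 + x_2^2 - 2x_2 ≠ 0; add h_4 = x_2^3 + x_2^2 - 2x_2 to the basis.

The other S-polynomials (S(f_2,h_3), S(f_1,h_4), S(f_2,h_4), S(h_3,h_4)) all reduce to 0 modulo the current basis, so we have a Gröbner basis.
Inter-reduce: drop elements whose leading term is divisible by another's, tail-reduce, and make monic.
Reduced Gröbner basis: {x_1^2 - 3x_1 - 3x_2 + 3, x_1x_2 - x_1 - x_2^2 - 3x_2 - 3, x_2^3 + x_2^2 - 2x_2}.
Label its elements g_1 = x_1^2 - 3x_1 - 3x_2 + 3, g_2 = x_1x_2 - x_1 - x_2^2 - 3x_2 - 3, g_3 = x_2^3 + x_2^2 - 2x_2.

Reduce p = -2x_1^2 - 3x_2 modulo G:
  leading term x_1^2: subtract (-2)·g_1 from -2x_1^2 - 3x_2 → x_1 - 2x_2 - 1
  leading term x_1: no divisor's leading term divides it; move x_1 to the remainder.
  leading term x_2: no divisor's leading term divides it; move -2x_2 to the remainder.
  leading term 1: no divisor's leading term divides it; move -1 to the remainder.
  normal form = x_1 - 2x_2 - 1.
The normal form is nonzero, so p ∉ I. Since p minus its normal form lies in I, I + (p) = I + (r) where r = x_1 - 2x_2 - 1; decide whether this ideal is the whole ring.
Run Buchberger on G together with r (pairs among the g_i already reduce to 0 since G is a Gröbner basis):
g_1 = x_1^2 - 3x_1 - 3x_2 + 3, LT = x_1^2.
g_2 = x_1x_2 - x_1 - x_2^2 - 3x_2 - 3, LT = x_1x_2.
g_3 = x_2^3 + x_2^2 - 2x_2, LT = x_2^3.
r = x_1 - 2x_2 - 1, LT = x_1.

S(g_1,r): lcm = x_1^2. S = 2x_1x_2 - 2x_1 - 3x_2 + 3.
  leading term x_1x_2: subtract (2)·g_2 from 2x_1x_2 - 2x_1 - 3x_2 + 3 → 2x_2^2 + 3x_2 + 2
  leading term x_2^2: no divisor's leading term divides it; move 2x_2^2 to the remainder.
  leading term x_2: no divisor's leading term divides it; move 3x_2 to the remainder.
  leading term 1: no divisor's leading term divides it; move 2 to the remainder.
  remainder 2x_2^2 + 3x_2 + 2 ≠ 0; add m_5 = 2x_2^2 + 3x_2 + 2 to the basis.

S(g_2,r): lcm = x_1x_2. S = -x_1 + x_2^2 - 2x_2 - 3.
  leading term x_1: subtract (-1)·r from -x_1 + x_2^2 - 2x_2 - 3 → x_2^2 + 3x_2 + 3
  leading term x_2^2: subtract (-3)·m_5 from x_2^2 + 3x_2 + 3 → -2x_2 + 2
  leading term x_2: no divisor's leading term divides it; move -2x_2 to the remainder.
  leading term 1: no divisor's leading term divides it; move 2 to the remainder.
  remainder -2x_2 + 2 ≠ 0; add m_6 = -2x_2 + 2 to the basis.

The other S-polynomials (S(g_1,g_2), S(g_1,g_3), S(g_2,g_3), S(g_3,r), S(g_1,m_5), S(g_2,m_5), S(g_3,m_5), S(r,m_5), S(g_1,m_6), S(g_2,m_6), S(g_3,m_6), S(r,m_6), S(m_5,m_6)) all reduce to 0 modulo the current basis, so we have a Gröbner basis.
Inter-reduce: drop elements whose leading term is divisible by another's, tail-reduce, and make monic.
Reduced Gröbner basis: {x_1 - 3, x_2 - 1}.
The reduced Gröbner basis of I + (p) is {x_1 - 3, x_2 - 1} ≠ {1}, a proper ideal, so the enlarged system stays consistent: p is independent of I, with normal form x_1 - 2x_2 - 1.

-2x_1^2 - 3x_2 is independent of I; its normal form modulo I is x_1 - 2x_2 - 1.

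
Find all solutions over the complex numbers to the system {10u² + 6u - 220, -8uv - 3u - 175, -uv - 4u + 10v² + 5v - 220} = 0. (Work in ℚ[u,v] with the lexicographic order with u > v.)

Compute a lex Gröbner basis by Buchberger's algorithm.
f_1 = 10u² + 6u - 220, LT = u².
f_2 = -8uv - 3u - 175, LT = uv.
f_3 = -uv - 4u + 10v² + 5v - 220, LT = uv.

S(f_1,f_2): lcm = u²v. S = -⅜u² + ⅗uv - 175/8u - 22v.
  reduce S modulo (f_1, f_2, f_3):
  remainder -175/8u - 22v - 171/8 ≠ 0; add h_4 = -175/8u - 22v - 171/8 to the basis.

S(f_1,f_3): lcm = u²v. S = -4u² + 10uv² + 28/5uv - 220u - 22v.
  reduce S modulo (f_1, f_2, f_3, h_4):
  remainder -74231/3500v + 74231/875 ≠ 0; add h_5 = -74231/3500v + 74231/875 to the basis.

The other S-polynomials (S(f_2,f_3), S(f_1,h_4), S(f_2,h_4), S(f_3,h_4), S(f_1,h_5), S(f_2,h_5), S(f_3,h_5), S(h_4,h_5)) all reduce to 0 modulo the current basis, so we have a Gröbner basis.
Inter-reduce: drop elements whose leading term is divisible by another's, tail-reduce, and make monic.
Reduced Gröbner basis: {u + 5, v - 4}.

Since the basis is lex-ordered, v - 4 is univariate in v. Its roots are {4}. Back-substituting each root into the other basis elements fixes the other coordinates.
  v = 4: the earlier basis element becomes u + 5 = 0, giving u = -5 — point (-5, 4).

{(-5, 4)}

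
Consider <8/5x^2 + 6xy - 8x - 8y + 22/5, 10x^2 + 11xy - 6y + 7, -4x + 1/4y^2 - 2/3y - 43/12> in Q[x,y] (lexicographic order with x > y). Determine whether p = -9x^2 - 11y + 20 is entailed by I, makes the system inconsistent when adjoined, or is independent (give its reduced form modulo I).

First compute the reduced Gröbner basis of I by Buchberger's algorithm.
f_1 = 8/5x^2 + 6xy - 8x - 8y + 22/5, LT = x^2.
f_2 = 10x^2 + 11xy - 6y + 7, LT = x^2.
f_3 = -4x + 1/4y^2 - 2/3y - 43/12, LT = x.

S(f_1,f_2): lcm = x^2. S = 53/20xy - 5x - 22/5y + 41/20.
  reduce S modulo (f_1, f_2, f_3):
  remainder 53/320y^3 - 181/240y^2 - 1901/320y + 1567/240 ≠ 0; add h_4 = 53/320y^3 - 181/240y^2 - 1901/320y + 1567/240 to the basis.

S(f_1,f_3): lcm = x^2. S = 1/16xy^2 + 43/12xy - 283/48x - 5y + 11/4.
  reduce S modulo (f_1, f_2, f_3, h_4):
  remainder 370525/2157312y^2 + 740921/808992y - 7038943/6471936 ≠ 0; add h_5 = 370525/2157312y^2 + 740921/808992y - 7038943/6471936 to the basis.

S(h_4,h_5): lcm = y^3. S = -194136868/19637825y^2 - 1740040096/58913475y + 6268/159.
  reduce S modulo (f_1, f_2, f_3, h_4, h_5):
  remainder 3182341524736/137288775625y - 3182341524736/137288775625 ≠ 0; add h_6 = 3182341524736/137288775625y - 3182341524736/137288775625 to the basis.

The other S-polynomials (S(f_2,f_3), S(f_1,h_4), S(f_2,h_4), S(f_3,h_4), S(f_1,h_5), S(f_2,h_5), S(f_3,h_5), S(f_1,h_6), S(f_2,h_6), S(f_3,h_6), S(h_4,h_6), S(h_5,h_6)) all reduce to 0 modulo the current basis, so we have a Gröbner basis.
Inter-reduce: drop elements whose leading term is divisible by another's, tail-reduce, and make monic.
Reduced Gröbner basis: {x + 1, y - 1}.
Label its elements g_1 = x + 1, g_2 = y - 1.

Reduce p = -9x^2 - 11y + 20 modulo G:
  leading term x^2: subtract (-9x)·g_1 from -9x^2 - 11y + 20 → 9x - 11y + 20
  leading term x: subtract (9)·g_1 from 9x - 11y + 20 → -11y + 11
  leading term y: subtract (-11)·g_2 from -11y + 11 → 0
  normal form = 0.
Since the normal form is 0, p ∈ I.

-9x^2 - 11y + 20 lies in I (it reduces to 0).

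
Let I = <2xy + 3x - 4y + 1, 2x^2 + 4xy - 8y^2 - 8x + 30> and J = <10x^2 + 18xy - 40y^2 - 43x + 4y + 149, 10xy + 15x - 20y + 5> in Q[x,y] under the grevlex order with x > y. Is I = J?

Yes, the ideals are equal.

Two ideals are equal iff their reduced Gröbner bases coincide (the reduced basis is unique for a fixed ordering).
Buchberger on the first generating set:
f_1 = 2xy + 3x - 4y + 1, LT = xy.
f_2 = 2x^2 + 4xy - 8y^2 - 8x + 30, LT = x^2.

S(f_1,f_2): lcm = x^2y. S = -2xy^2 + 4y^3 + 3/2x^2 + 2xy + 1/2x - 15y.
  reduce S modulo (f_1, f_2):
  remainder 4y^3 + 2y^2 + 7/2x - 10y - 47/2 ≠ 0; add g_3 = 4y^3 + 2y^2 + 7/2x - 10y - 47/2 to the basis.

The other S-polynomials (S(f_1,g_3), S(f_2,g_3)) all reduce to 0 modulo the current basis, so we have a Gröbner basis.
Inter-reduce: drop elements whose leading term is divisible by another's, tail-reduce, and make monic.
Reduced Gröbner basis: {y^3 + 1/2y^2 + 7/8x - 5/2y - 47/8, x^2 - 4y^2 - 7x + 4y + 14, xy + 3/2x - 2y + 1/2}.

Buchberger on the second generating set:
h_1 = 10x^2 + 18xy - 40y^2 - 43x + 4y + 149, LT = x^2.
h_2 = 10xy + 15x - 20y + 5, LT = xy.

S(h_1,h_2): lcm = x^2y. S = 9/5xy^2 - 4y^3 - 3/2x^2 - 23/10xy + 2/5y^2 - 1/2x + 149/10y.
  reduce S modulo (h_1, h_2):
  remainder -4y^3 - 2y^2 - 7/2x + 10y + 47/2 ≠ 0; add k_3 = -4y^3 - 2y^2 - 7/2x + 10y + 47/2 to the basis.

The other S-polynomials (S(h_1,k_3), S(h_2,k_3)) all reduce to 0 modulo the current basis, so we have a Gröbner basis.
Inter-reduce: drop elements whose leading term is divisible by another's, tail-reduce, and make monic.
Reduced Gröbner basis: {y^3 + 1/2y^2 + 7/8x - 5/2y - 47/8, x^2 - 4y^2 - 7x + 4y + 14, xy + 3/2x - 2y + 1/2}.

These coincide, so the ideals are equal.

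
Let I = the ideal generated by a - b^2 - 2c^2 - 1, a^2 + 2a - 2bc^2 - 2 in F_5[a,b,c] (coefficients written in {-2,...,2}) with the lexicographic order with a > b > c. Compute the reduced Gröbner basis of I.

G = {a - b^2 - 2c^2 - 1, b^4 - b^2c^2 - b^2 - 2bc^2 - c^4 - 2c^2 + 1}

f_1 = a - b^2 - 2c^2 - 1, LT = a.
f_2 = a^2 + 2a - 2bc^2 - 2, LT = a^2.

S(f_1,f_2): lcm = a^2. S = -ab^2 - 2ac^2 + 2a + 2bc^2 + 2.
  leading term ab^2: subtract (-b^2)·f_1 from -ab^2 - 2ac^2 + 2a + 2bc^2 + 2 → -2ac^2 + 2a - b^4 - 2b^2c^2 - b^2 + 2bc^2 + 2
  leading term ac^2: subtract (-2c^2)·f_1 from -2ac^2 + 2a - b^4 - 2b^2c^2 - b^2 + 2bc^2 + 2 → 2a - b^4 + b^2c^2 - b^2 + 2bc^2 + c^4 - 2c^2 + 2
  leading term a: subtract (2)·f_1 from 2a - b^4 + b^2c^2 - b^2 + 2bc^2 + c^4 - 2c^2 + 2 → -b^4 + b^2c^2 + b^2 + 2bc^2 + c^4 + 2c^2 - 1
  leading term b^4: no divisor's leading term divides it; move -b^4 to the remainder.
  leading term b^2c^2: no divisor's leading term divides it; move b^2c^2 to the remainder.
  leading term b^2: no divisor's leading term divides it; move b^2 to the remainder.
  leading term bc^2: no divisor's leading term divides it; move 2bc^2 to the remainder.
  leading term c^4: no divisor's leading term divides it; move c^4 to the remainder.
  leading term c^2: no divisor's leading term divides it; move 2c^2 to the remainder.
  leading term 1: no divisor's leading term divides it; move -1 to the remainder.
  remainder -b^4 + b^2c^2 + b^2 + 2bc^2 + c^4 + 2c^2 - 1 ≠ 0; add g_3 = -b^4 + b^2c^2 + b^2 + 2bc^2 + c^4 + 2c^2 - 1 to the basis.

S(f_1,g_3): leading monomials are coprime, so the S-polynomial reduces to 0 (Buchberger's first criterion).
S(f_2,g_3): leading monomials are coprime, so the S-polynomial reduces to 0 (Buchberger's first criterion).
Every S-polynomial of the final basis reduces to 0, so we have a Gröbner basis.
Inter-reduce: drop elements whose leading term is divisible by another's, tail-reduce, and make monic.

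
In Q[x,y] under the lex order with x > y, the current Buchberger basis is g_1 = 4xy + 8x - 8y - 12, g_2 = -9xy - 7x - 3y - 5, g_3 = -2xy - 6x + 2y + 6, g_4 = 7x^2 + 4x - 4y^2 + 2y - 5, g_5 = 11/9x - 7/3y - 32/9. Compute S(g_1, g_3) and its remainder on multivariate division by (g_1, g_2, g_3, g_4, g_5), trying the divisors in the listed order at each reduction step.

lcm(LM(g_1), LM(g_3)) = xy.
S = (lcm/LT(g_1))·g_1 − (lcm/LT(g_3))·g_3 = -x - y.
Reduce S modulo (g_1, g_2, g_3, g_4, g_5) in that order:
  leading term x: subtract (-9/11)·g_5 from -x - y → -32/11y - 32/11
  leading term y: no divisor's leading term divides it; move -32/11y to the remainder.
  leading term 1: no divisor's leading term divides it; move -32/11 to the remainder.
The remainder -32/11y - 32/11 is nonzero, so it would be added as the next basis element.

S(g_1, g_3) = -x - y; remainder on division = -32/11y - 32/11.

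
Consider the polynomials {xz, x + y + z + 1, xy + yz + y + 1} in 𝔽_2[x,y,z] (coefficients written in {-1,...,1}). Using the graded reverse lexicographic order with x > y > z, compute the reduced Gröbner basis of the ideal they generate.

G = {z³, y² + 1, yz + z² + z, x + y + z + 1}

f_1 = xz, LT = xz.
f_2 = x + y + z + 1, LT = x.
f_3 = xy + yz + y + 1, LT = xy.

S(f_1,f_2): lcm = xz. S = yz + z² + z.
  leading term yz: no divisor's leading term divides it; move yz to the remainder.
  leading term z²: no divisor's leading term divides it; move z² to the remainder.
  leading term z: no divisor's leading term divides it; move z to the remainder.
  remainder yz + z² + z ≠ 0; add g_4 = yz + z² + z to the basis.

S(f_1,f_3): lcm = xyz. S = yz² + yz + z.
  leading term yz²: subtract (z)·g_4 from yz² + yz + z → z³ + yz + z² + z
  leading term z³: no divisor's leading term divides it; move z³ to the remainder.
  leading term yz: subtract (1)·g_4 from yz + z² + z → 0
  remainder z³ ≠ 0; add g_5 = z³ to the basis.

S(f_2,f_3): lcm = xy. S = y² + 1.
  leading term y²: no divisor's leading term divides it; move y² to the remainder.
  leading term 1: no divisor's leading term divides it; move 1 to the remainder.
  remainder y² + 1 ≠ 0; add g_6 = y² + 1 to the basis.

S(f_1,g_4): lcm = xyz. S = xz² + xz.
  leading term xz²: subtract (z)·f_1 from xz² + xz → xz
  leading term xz: subtract (1)·f_1 from xz → 0
  remainder 0.

S(f_2,g_4): leading monomials are coprime, so the S-polynomial reduces to 0 (Buchberger's first criterion).
S(f_3,g_4): lcm = xyz. S = xz² + yz² + xz + yz + z.
  leading term xz²: subtract (z)·f_1 from xz² + yz² + xz + yz + z → yz² + xz + yz + z
  leading term yz²: subtract (z)·g_4 from yz² + xz + yz + z → z³ + xz + yz + z² + z
  leading term z³: subtract (1)·g_5 from z³ + xz + yz + z² + z → xz + yz + z² + z
  leading term xz: subtract (1)·f_1 from xz + yz + z² + z → yz + z² + z
  leading term yz: subtract (1)·g_4 from yz + z² + z → 0
  remainder 0.

S(f_1,g_5): lcm = xz³. S = 0.
  remainder 0.

S(f_2,g_5): leading monomials are coprime, so the S-polynomial reduces to 0 (Buchberger's first criterion).
S(f_3,g_5): leading monomials are coprime, so the S-polynomial reduces to 0 (Buchberger's first criterion).
S(g_4,g_5): lcm = yz³. S = z⁴ + z³.
  leading term z⁴: subtract (z)·g_5 from z⁴ + z³ → z³
  leading term z³: subtract (1)·g_5 from z³ → 0
  remainder 0.

S(f_1,g_6): leading monomials are coprime, so the S-polynomial reduces to 0 (Buchberger's first criterion).
S(f_2,g_6): leading monomials are coprime, so the S-polynomial reduces to 0 (Buchberger's first criterion).
S(f_3,g_6): lcm = xy². S = y²z + y² + x + y.
  leading term y²z: subtract (y)·g_4 from y²z + y² + x + y → yz² + y² + yz + x + y
  leading term yz²: subtract (z)·g_4 from yz² + y² + yz + x + y → z³ + y² + yz + z² + x + y
  leading term z³: subtract (1)·g_5 from z³ + y² + yz + z² + x + y → y² + yz + z² + x + y
  leading term y²: subtract (1)·g_6 from y² + yz + z² + x + y → yz + z² + x + y + 1
  leading term yz: subtract (1)·g_4 from yz + z² + x + y + 1 → x + y + z + 1
  leading term x: subtract (1)·f_2 from x + y + z + 1 → 0
  remainder 0.

S(g_4,g_6): lcm = y²z. S = yz² + yz + z.
  leading term yz²: subtract (z)·g_4 from yz² + yz + z → z³ + yz + z² + z
  leading term z³: subtract (1)·g_5 from z³ + yz + z² + z → yz + z² + z
  leading term yz: subtract (1)·g_4 from yz + z² + z → 0
  remainder 0.

S(g_5,g_6): leading monomials are coprime, so the S-polynomial reduces to 0 (Buchberger's first criterion).
Every S-polynomial of the final basis reduces to 0, so we have a Gröbner basis.
Inter-reduce: drop elements whose leading term is divisible by another's, tail-reduce, and make monic.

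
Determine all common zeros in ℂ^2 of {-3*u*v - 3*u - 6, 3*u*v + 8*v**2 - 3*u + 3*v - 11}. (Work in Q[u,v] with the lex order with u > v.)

{(-1, 1), (-1/2 + sqrt(201)/6, -19/16 - sqrt(201)/16), (-sqrt(201)/6 - 1/2, -19/16 + sqrt(201)/16)}

Compute a lex Gröbner basis by Buchberger's algorithm.
f_1 = -3*u*v - 3*u - 6, LT = u*v.
f_2 = 3*u*v - 3*u + 8*v**2 + 3*v - 11, LT = u*v.

S(f_1,f_2): lcm = u*v. S = 2*u - 8/3*v**2 - v + 17/3.
  leading term u: no divisor's leading term divides it; move 2*u to the remainder.
  leading term v**2: no divisor's leading term divides it; move -8/3*v**2 to the remainder.
  leading term v: no divisor's leading term divides it; move -v to the remainder.
  leading term 1: no divisor's leading term divides it; move 17/3 to the remainder.
  remainder 2*u - 8/3*v**2 - v + 17/3 ≠ 0; add h_3 = 2*u - 8/3*v**2 - v + 17/3 to the basis.

S(f_1,h_3): lcm = u*v. S = u + 4/3*v**3 + 1/2*v**2 - 17/6*v + 2.
  leading term u: subtract (1/2)·h_3 from u + 4/3*v**3 + 1/2*v**2 - 17/6*v + 2 → 4/3*v**3 + 11/6*v**2 - 7/3*v - 5/6
  leading term v**3: no divisor's leading term divides it; move 4/3*v**3 to the remainder.
  leading term v**2: no divisor's leading term divides it; move 11/6*v**2 to the remainder.
  leading term v: no divisor's leading term divides it; move -7/3*v to the remainder.
  leading term 1: no divisor's leading term divides it; move -5/6 to the remainder.
  remainder 4/3*v**3 + 11/6*v**2 - 7/3*v - 5/6 ≠ 0; add h_4 = 4/3*v**3 + 11/6*v**2 - 7/3*v - 5/6 to the basis.

S(f_2,h_3): lcm = u*v. S = -u + 4/3*v**3 + 19/6*v**2 - 11/6*v - 11/3.
  leading term u: subtract (-1/2)·h_3 from -u + 4/3*v**3 + 19/6*v**2 - 11/6*v - 11/3 → 4/3*v**3 + 11/6*v**2 - 7/3*v - 5/6
  leading term v**3: subtract (1)·h_4 from 4/3*v**3 + 11/6*v**2 - 7/3*v - 5/6 → 0
  remainder 0.

S(f_1,h_4): lcm = u*v**3. S = -3/8*u*v**2 + 7/4*u*v + 5/8*u + 2*v**2.
  leading term u*v**2: subtract (1/8*v)·f_1 from -3/8*u*v**2 + 7/4*u*v + 5/8*u + 2*v**2 → 17/8*u*v + 5/8*u + 2*v**2 + 3/4*v
  leading term u*v: subtract (-17/24)·f_1 from 17/8*u*v + 5/8*u + 2*v**2 + 3/4*v → -3/2*u + 2*v**2 + 3/4*v - 17/4
  leading term u: subtract (-3/4)·h_3 from -3/2*u + 2*v**2 + 3/4*v - 17/4 → 0
  remainder 0.

S(f_2,h_4): lcm = u*v**3. S = -19/8*u*v**2 + 7/4*u*v + 5/8*u + 8/3*v**4 + v**3 - 11/3*v**2.
  leading term u*v**2: subtract (19/24*v)·f_1 from -19/8*u*v**2 + 7/4*u*v + 5/8*u + 8/3*v**4 + v**3 - 11/3*v**2 → 33/8*u*v + 5/8*u + 8/3*v**4 + v**3 - 11/3*v**2 + 19/4*v
  leading term u*v: subtract (-11/8)·f_1 from 33/8*u*v + 5/8*u + 8/3*v**4 + v**3 - 11/3*v**2 + 19/4*v → -7/2*u + 8/3*v**4 + v**3 - 11/3*v**2 + 19/4*v - 33/4
  leading term u: subtract (-7/4)·h_3 from -7/2*u + 8/3*v**4 + v**3 - 11/3*v**2 + 19/4*v - 33/4 → 8/3*v**4 + v**3 - 25/3*v**2 + 3*v + 5/3
  leading term v**4: subtract (2*v)·h_4 from 8/3*v**4 + v**3 - 25/3*v**2 + 3*v + 5/3 → -8/3*v**3 - 11/3*v**2 + 14/3*v + 5/3
  leading term v**3: subtract (-2)·h_4 from -8/3*v**3 - 11/3*v**2 + 14/3*v + 5/3 → 0
  remainder 0.

S(h_3,h_4): leading monomials are coprime, so the S-polynomial reduces to 0 (Buchberger's first criterion).
Every S-polynomial of the final basis reduces to 0, so we have a Gröbner basis.
Inter-reduce: drop elements whose leading term is divisible by another's, tail-reduce, and make monic.
Reduced Gröbner basis: {u - 4/3*v**2 - 1/2*v + 17/6, v**3 + 11/8*v**2 - 7/4*v - 5/8}.

Elimination: the polynomial v**3 + 11/8*v**2 - 7/4*v - 5/8 lies in the elimination ideal for v, so v ∈ {1, -19/16 - sqrt(201)/16, -19/16 + sqrt(201)/16}. For each such v, the remaining basis elements (now univariate) give the rest of the solution.
  v = 1: the earlier basis element becomes u + 1 = 0, giving u = -1 — point (-1, 1).
  v = -19/16 - sqrt(201)/16: the earlier basis element becomes u - sqrt(201)/6 + 1/2 = 0, giving u = -1/2 + sqrt(201)/6 — point (-1/2 + sqrt(201)/6, -19/16 - sqrt(201)/16).
  v = -19/16 + sqrt(201)/16: the earlier basis element becomes u + 1/2 + sqrt(201)/6 = 0, giving u = -sqrt(201)/6 - 1/2 — point (-sqrt(201)/6 - 1/2, -19/16 + sqrt(201)/16).
Substituting each solution back into the original system confirms all equations vanish.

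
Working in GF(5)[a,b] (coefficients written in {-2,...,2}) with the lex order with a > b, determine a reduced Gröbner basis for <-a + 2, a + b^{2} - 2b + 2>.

f_1 = -a + 2, LT = a.
f_2 = a + b^{2} - 2b + 2, LT = a.

S(f_1,f_2): lcm = a. S = -b^{2} + 2b + 1.
  leading term b^{2}: no divisor's leading term divides it; move -b^{2} to the remainder.
  leading term b: no divisor's leading term divides it; move 2b to the remainder.
  leading term 1: no divisor's leading term divides it; move 1 to the remainder.
  remainder -b^{2} + 2b + 1 ≠ 0; add g_3 = -b^{2} + 2b + 1 to the basis.

The other S-polynomials (S(f_1,g_3), S(f_2,g_3)) all reduce to 0 modulo the current basis, so we have a Gröbner basis.
Inter-reduce: drop elements whose leading term is divisible by another's, tail-reduce, and make monic.

G = {a - 2, b^{2} - 2b - 1}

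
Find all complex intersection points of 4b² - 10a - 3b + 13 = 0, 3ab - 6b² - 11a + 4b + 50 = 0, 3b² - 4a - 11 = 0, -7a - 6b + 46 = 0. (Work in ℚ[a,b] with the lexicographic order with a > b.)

Compute a lex Gröbner basis by Buchberger's algorithm.
f_1 = -10a + 4b² - 3b + 13, LT = a.
f_2 = 3ab - 11a - 6b² + 4b + 50, LT = ab.
f_3 = -4a + 3b² - 11, LT = a.
f_4 = -7a - 6b + 46, LT = a.

S(f_1,f_2): lcm = ab. S = 11/3a - ⅖b³ + 23/10b² - 79/30b - 50/3.
  leading term a: subtract (-11/30)·f_1 from 11/3a - ⅖b³ + 23/10b² - 79/30b - 50/3 → -⅖b³ + 113/30b² - 56/15b - 119/10
  leading term b³: no divisor's leading term divides it; move -⅖b³ to the remainder.
  leading term b²: no divisor's leading term divides it; move 113/30b² to the remainder.
  leading term b: no divisor's leading term divides it; move -56/15b to the remainder.
  leading term 1: no divisor's leading term divides it; move -119/10 to the remainder.
  remainder -⅖b³ + 113/30b² - 56/15b - 119/10 ≠ 0; add h_5 = -⅖b³ + 113/30b² - 56/15b - 119/10 to the basis.

S(f_1,f_3): lcm = a. S = 7/20b² + 3/10b - 81/20.
  leading term b²: no divisor's leading term divides it; move 7/20b² to the remainder.
  leading term b: no divisor's leading term divides it; move 3/10b to the remainder.
  leading term 1: no divisor's leading term divides it; move -81/20 to the remainder.
  remainder 7/20b² + 3/10b - 81/20 ≠ 0; add h_6 = 7/20b² + 3/10b - 81/20 to the basis.

S(f_1,f_4): lcm = a. S = -⅖b² - 39/70b + 369/70.
  leading term b²: subtract (-8/7)·h_6 from -⅖b² - 39/70b + 369/70 → -3/14b + 9/14
  leading term b: no divisor's leading term divides it; move -3/14b to the remainder.
  leading term 1: no divisor's leading term divides it; move 9/14 to the remainder.
  remainder -3/14b + 9/14 ≠ 0; add h_7 = -3/14b + 9/14 to the basis.

The other S-polynomials (S(f_2,f_3), S(f_2,f_4), S(f_3,f_4), S(f_1,h_5), S(f_2,h_5), S(f_3,h_5), S(f_4,h_5), S(f_1,h_6), S(f_2,h_6), S(f_3,h_6), S(f_4,h_6), S(h_5,h_6), S(f_1,h_7), S(f_2,h_7), S(f_3,h_7), S(f_4,h_7), S(h_5,h_7), S(h_6,h_7)) all reduce to 0 modulo the current basis, so we have a Gröbner basis.
Inter-reduce: drop elements whose leading term is divisible by another's, tail-reduce, and make monic.
Reduced Gröbner basis: {a - 4, b - 3}.

Since the basis is lex-ordered, b - 3 is univariate in b. Its roots are {3}. Back-substituting each root into the other basis elements fixes the other coordinates.
  b = 3: the earlier basis element becomes a - 4 = 0, giving a = 4 — point (4, 3).
Each listed point satisfies every original equation (direct substitution).

{(4, 3)}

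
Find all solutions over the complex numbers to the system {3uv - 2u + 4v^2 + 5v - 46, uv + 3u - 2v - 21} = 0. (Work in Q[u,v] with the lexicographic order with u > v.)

Compute a lex Gröbner basis by Buchberger's algorithm.
f_1 = 3uv - 2u + 4v^2 + 5v - 46, LT = uv.
f_2 = uv + 3u - 2v - 21, LT = uv.

S(f_1,f_2): lcm = uv. S = -11/3u + 4/3v^2 + 11/3v + 17/3.
  leading term u: no divisor's leading term divides it; move -11/3u to the remainder.
  leading term v^2: no divisor's leading term divides it; move 4/3v^2 to the remainder.
  leading term v: no divisor's leading term divides it; move 11/3v to the remainder.
  leading term 1: no divisor's leading term divides it; move 17/3 to the remainder.
  remainder -11/3u + 4/3v^2 + 11/3v + 17/3 ≠ 0; add h_3 = -11/3u + 4/3v^2 + 11/3v + 17/3 to the basis.

S(f_1,h_3): lcm = uv. S = -2/3u + 4/11v^3 + 7/3v^2 + 106/33v - 46/3.
  leading term u: subtract (2/11)·h_3 from -2/3u + 4/11v^3 + 7/3v^2 + 106/33v - 46/3 → 4/11v^3 + 23/11v^2 + 28/11v - 180/11
  leading term v^3: no divisor's leading term divides it; move 4/11v^3 to the remainder.
  leading term v^2: no divisor's leading term divides it; move 23/11v^2 to the remainder.
  leading term v: no divisor's leading term divides it; move 28/11v to the remainder.
  leading term 1: no divisor's leading term divides it; move -180/11 to the remainder.
  remainder 4/11v^3 + 23/11v^2 + 28/11v - 180/11 ≠ 0; add h_4 = 4/11v^3 + 23/11v^2 + 28/11v - 180/11 to the basis.

S(f_2,h_3): lcm = uv. S = 3u + 4/11v^3 + v^2 - 5/11v - 21.
  leading term u: subtract (-9/11)·h_3 from 3u + 4/11v^3 + v^2 - 5/11v - 21 → 4/11v^3 + 23/11v^2 + 28/11v - 180/11
  leading term v^3: subtract (1)·h_4 from 4/11v^3 + 23/11v^2 + 28/11v - 180/11 → 0
  remainder 0.

S(f_1,h_4): lcm = uv^3. S = -77/12uv^2 - 7uv + 45u + 4/3v^4 + 5/3v^3 - 46/3v^2.
  leading term uv^2: subtract (-77/36v)·f_1 from -77/12uv^2 - 7uv + 45u + 4/3v^4 + 5/3v^3 - 46/3v^2 → -203/18uv + 45u + 4/3v^4 + 92/9v^3 - 167/36v^2 - 1771/18v
  leading term uv: subtract (-203/54)·f_1 from -203/18uv + 45u + 4/3v^4 + 92/9v^3 - 167/36v^2 - 1771/18v → 1012/27u + 4/3v^4 + 92/9v^3 + 1123/108v^2 - 2149/27v - 4669/27
  leading term u: subtract (-92/9)·h_3 from 1012/27u + 4/3v^4 + 92/9v^3 + 1123/108v^2 - 2149/27v - 4669/27 → 4/3v^4 + 92/9v^3 + 865/36v^2 - 379/9v - 115
  leading term v^4: subtract (11/3v)·h_4 from 4/3v^4 + 92/9v^3 + 865/36v^2 - 379/9v - 115 → 23/9v^3 + 529/36v^2 + 161/9v - 115
  leading term v^3: subtract (253/36)·h_4 from 23/9v^3 + 529/36v^2 + 161/9v - 115 → 0
  remainder 0.

S(f_2,h_4): lcm = uv^3. S = -11/4uv^2 - 7uv + 45u - 2v^3 - 21v^2.
  leading term uv^2: subtract (-11/12v)·f_1 from -11/4uv^2 - 7uv + 45u - 2v^3 - 21v^2 → -53/6uv + 45u + 5/3v^3 - 197/12v^2 - 253/6v
  leading term uv: subtract (-53/18)·f_1 from -53/6uv + 45u + 5/3v^3 - 197/12v^2 - 253/6v → 352/9u + 5/3v^3 - 167/36v^2 - 247/9v - 1219/9
  leading term u: subtract (-32/3)·h_3 from 352/9u + 5/3v^3 - 167/36v^2 - 247/9v - 1219/9 → 5/3v^3 + 115/12v^2 + 35/3v - 75
  leading term v^3: subtract (55/12)·h_4 from 5/3v^3 + 115/12v^2 + 35/3v - 75 → 0
  remainder 0.

S(h_3,h_4): leading monomials are coprime, so the S-polynomial reduces to 0 (Buchberger's first criterion).
Every S-polynomial of the final basis reduces to 0, so we have a Gröbner basis.
Inter-reduce: drop elements whose leading term is divisible by another's, tail-reduce, and make monic.
Reduced Gröbner basis: {u - 4/11v^2 - v - 17/11, v^3 + 23/4v^2 + 7v - 45}.

From the last basis element, v^3 + 23/4v^2 + 7v - 45 = 0, so v takes values in {2, -31/8 - sqrt(479)*I/8, -31/8 + sqrt(479)*I/8}. Each choice, substituted upward through the basis, yields the corresponding point(s) of the solution set.
  v = 2: the earlier basis element becomes u - 5 = 0, giving u = 5 — point (5, 2).
  v = -31/8 - sqrt(479)*I/8: the earlier basis element becomes u - 9/22 - 5*sqrt(479)*I/22 = 0, giving u = 9/22 + 5*sqrt(479)*I/22 — point (9/22 + 5*sqrt(479)*I/22, -31/8 - sqrt(479)*I/8).
  v = -31/8 + sqrt(479)*I/8: the earlier basis element becomes u - 9/22 + 5*sqrt(479)*I/22 = 0, giving u = 9/22 - 5*sqrt(479)*I/22 — point (9/22 - 5*sqrt(479)*I/22, -31/8 + sqrt(479)*I/8).

{(5, 2), (9/22 + 5*sqrt(479)*I/22, -31/8 - sqrt(479)*I/8), (9/22 - 5*sqrt(479)*I/22, -31/8 + sqrt(479)*I/8)}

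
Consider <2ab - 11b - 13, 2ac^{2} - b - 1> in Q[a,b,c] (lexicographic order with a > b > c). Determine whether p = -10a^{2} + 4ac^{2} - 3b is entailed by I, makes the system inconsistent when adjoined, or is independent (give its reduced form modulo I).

First compute the reduced Gröbner basis of I by Buchberger's algorithm.
f_1 = 2ab - 11b - 13, LT = ab.
f_2 = 2ac^{2} - b - 1, LT = ac^{2}.

S(f_1,f_2): lcm = abc^{2}. S = \tfrac{1}{2}b^{2} - \tfrac{11}{2}bc^{2} + \tfrac{1}{2}b - \tfrac{13}{2}c^{2}.
  reduce S modulo (f_1, f_2):
  remainder \tfrac{1}{2}b^{2} - \tfrac{11}{2}bc^{2} + \tfrac{1}{2}b - \tfrac{13}{2}c^{2} ≠ 0; add h_3 = \tfrac{1}{2}b^{2} - \tfrac{11}{2}bc^{2} + \tfrac{1}{2}b - \tfrac{13}{2}c^{2} to the basis.

The other S-polynomials (S(f_1,h_3), S(f_2,h_3)) all reduce to 0 modulo the current basis, so we have a Gröbner basis.
Inter-reduce: drop elements whose leading term is divisible by another's, tail-reduce, and make monic.
Reduced Gröbner basis: {ab - \tfrac{11}{2}b - \tfrac{13}{2}, ac^{2} - \tfrac{1}{2}b - \tfrac{1}{2}, b^{2} - 11bc^{2} + b - 13c^{2}}.
Label its elements g_1 = ab - \tfrac{11}{2}b - \tfrac{13}{2}, g_2 = ac^{2} - \tfrac{1}{2}b - \tfrac{1}{2}, g_3 = b^{2} - 11bc^{2} + b - 13c^{2}.

Reduce p = -10a^{2} + 4ac^{2} - 3b modulo G:
  leading term a^{2}: no divisor's leading term divides it; move -10a^{2} to the remainder.
  leading term ac^{2}: subtract (4)·g_2 from 4ac^{2} - 3b → -b + 2
  leading term b: no divisor's leading term divides it; move -b to the remainder.
  leading term 1: no divisor's leading term divides it; move 2 to the remainder.
  normal form = -10a^{2} - b + 2.
The normal form is nonzero, so p ∉ I. Since p minus its normal form lies in I, I + (p) = I + (r) where r = -10a^{2} - b + 2; decide whether this ideal is the whole ring.
Run Buchberger on G together with r (pairs among the g_i already reduce to 0 since G is a Gröbner basis):
g_1 = ab - \tfrac{11}{2}b - \tfrac{13}{2}, LT = ab.
g_2 = ac^{2} - \tfrac{1}{2}b - \tfrac{1}{2}, LT = ac^{2}.
g_3 = b^{2} - 11bc^{2} + b - 13c^{2}, LT = b^{2}.
r = -10a^{2} - b + 2, LT = a^{2}.

S(g_1,r): lcm = a^{2}b. S = -\tfrac{11}{2}ab - \tfrac{13}{2}a - \tfrac{1}{10}b^{2} + \tfrac{1}{5}b.
  reduce S modulo (g_1, g_2, g_3, r):
  remainder -\tfrac{13}{2}a - \tfrac{11}{10}bc^{2} - \tfrac{599}{20}b - \tfrac{13}{10}c^{2} - \tfrac{143}{4} ≠ 0; add m_5 = -\tfrac{13}{2}a - \tfrac{11}{10}bc^{2} - \tfrac{599}{20}b - \tfrac{13}{10}c^{2} - \tfrac{143}{4} to the basis.

S(g_2,r): lcm = a^{2}c^{2}. S = -\tfrac{1}{2}ab - \tfrac{1}{2}a - \tfrac{1}{10}bc^{2} + \tfrac{1}{5}c^{2}.
  reduce S modulo (g_1, g_2, g_3, r, m_5):
  remainder -\tfrac{1}{65}bc^{2} - \tfrac{29}{65}b + \tfrac{3}{10}c^{2} - \tfrac{1}{2} ≠ 0; add m_6 = -\tfrac{1}{65}bc^{2} - \tfrac{29}{65}b + \tfrac{3}{10}c^{2} - \tfrac{1}{2} to the basis.

S(g_1,m_5): lcm = ab. S = -\tfrac{11}{65}b^{2}c^{2} - \tfrac{599}{130}b^{2} - \tfrac{1}{5}bc^{2} - 11b - \tfrac{13}{2}.
  reduce S modulo (g_1, g_2, g_3, r, m_5, m_6):
  remainder -\tfrac{506}{5}b - \tfrac{77}{2}c^{4} + \tfrac{1287}{20}c^{2} - \tfrac{451}{4} ≠ 0; add m_7 = -\tfrac{506}{5}b - \tfrac{77}{2}c^{4} + \tfrac{1287}{20}c^{2} - \tfrac{451}{4} to the basis.

S(m_6,m_7): lcm = bc^{2}. S = 29b - \tfrac{35}{92}c^{6} + \tfrac{117}{184}c^{4} - \tfrac{3793}{184}c^{2} + \tfrac{65}{2}.
  reduce S modulo (g_1, g_2, g_3, r, m_5, m_6, m_7):
  remainder -\tfrac{35}{92}c^{6} - \tfrac{1913}{184}c^{4} - \tfrac{50}{23}c^{2} + \tfrac{35}{184} ≠ 0; add m_8 = -\tfrac{35}{92}c^{6} - \tfrac{1913}{184}c^{4} - \tfrac{50}{23}c^{2} + \tfrac{35}{184} to the basis.

The other S-polynomials (S(g_1,g_2), S(g_1,g_3), S(g_2,g_3), S(g_3,r), S(g_2,m_5), S(g_3,m_5), S(r,m_5), S(g_1,m_6), S(g_2,m_6), S(g_3,m_6), S(r,m_6), S(m_5,m_6), S(g_1,m_7), S(g_2,m_7), S(g_3,m_7), S(r,m_7), S(m_5,m_7), S(g_1,m_8), S(g_2,m_8), S(g_3,m_8), S(r,m_8), S(m_5,m_8), S(m_6,m_8), S(m_7,m_8)) all reduce to 0 modulo the current basis, so we have a Gröbner basis.
Inter-reduce: drop elements whose leading term is divisible by another's, tail-reduce, and make monic.
Reduced Gröbner basis: {a + \tfrac{21}{184}c^{4} + \tfrac{6089}{1840}c^{2} + \tfrac{123}{368}, b + \tfrac{35}{92}c^{4} - \tfrac{117}{184}c^{2} + \tfrac{205}{184}, c^{6} + \tfrac{1913}{70}c^{4} + \tfrac{40}{7}c^{2} - \tfrac{1}{2}}.
The reduced Gröbner basis of I + (p) is {a + \tfrac{21}{184}c^{4} + \tfrac{6089}{1840}c^{2} + \tfrac{123}{368}, b + \tfrac{35}{92}c^{4} - \tfrac{117}{184}c^{2} + \tfrac{205}{184}, c^{6} + \tfrac{1913}{70}c^{4} + \tfrac{40}{7}c^{2} - \tfrac{1}{2}} ≠ {1}, a proper ideal, so the enlarged system stays consistent: p is independent of I, with normal form -10a^{2} - b + 2.

-10a^{2} + 4ac^{2} - 3b is independent of I; its normal form modulo I is -10a^{2} - b + 2.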